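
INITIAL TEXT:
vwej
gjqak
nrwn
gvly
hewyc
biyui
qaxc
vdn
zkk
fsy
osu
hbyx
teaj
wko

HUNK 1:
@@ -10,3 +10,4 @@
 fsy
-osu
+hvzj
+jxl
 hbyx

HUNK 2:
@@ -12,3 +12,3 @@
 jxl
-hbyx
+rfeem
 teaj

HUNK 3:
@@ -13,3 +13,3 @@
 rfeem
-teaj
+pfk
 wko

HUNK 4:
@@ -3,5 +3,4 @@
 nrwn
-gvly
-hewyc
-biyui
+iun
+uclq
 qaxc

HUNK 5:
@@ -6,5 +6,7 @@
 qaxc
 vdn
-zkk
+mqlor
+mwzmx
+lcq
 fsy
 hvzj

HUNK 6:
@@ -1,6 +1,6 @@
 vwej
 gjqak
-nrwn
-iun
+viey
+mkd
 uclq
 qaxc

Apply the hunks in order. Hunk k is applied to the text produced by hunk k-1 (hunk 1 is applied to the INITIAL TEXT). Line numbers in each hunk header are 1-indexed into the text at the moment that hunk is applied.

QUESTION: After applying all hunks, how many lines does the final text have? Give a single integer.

Answer: 16

Derivation:
Hunk 1: at line 10 remove [osu] add [hvzj,jxl] -> 15 lines: vwej gjqak nrwn gvly hewyc biyui qaxc vdn zkk fsy hvzj jxl hbyx teaj wko
Hunk 2: at line 12 remove [hbyx] add [rfeem] -> 15 lines: vwej gjqak nrwn gvly hewyc biyui qaxc vdn zkk fsy hvzj jxl rfeem teaj wko
Hunk 3: at line 13 remove [teaj] add [pfk] -> 15 lines: vwej gjqak nrwn gvly hewyc biyui qaxc vdn zkk fsy hvzj jxl rfeem pfk wko
Hunk 4: at line 3 remove [gvly,hewyc,biyui] add [iun,uclq] -> 14 lines: vwej gjqak nrwn iun uclq qaxc vdn zkk fsy hvzj jxl rfeem pfk wko
Hunk 5: at line 6 remove [zkk] add [mqlor,mwzmx,lcq] -> 16 lines: vwej gjqak nrwn iun uclq qaxc vdn mqlor mwzmx lcq fsy hvzj jxl rfeem pfk wko
Hunk 6: at line 1 remove [nrwn,iun] add [viey,mkd] -> 16 lines: vwej gjqak viey mkd uclq qaxc vdn mqlor mwzmx lcq fsy hvzj jxl rfeem pfk wko
Final line count: 16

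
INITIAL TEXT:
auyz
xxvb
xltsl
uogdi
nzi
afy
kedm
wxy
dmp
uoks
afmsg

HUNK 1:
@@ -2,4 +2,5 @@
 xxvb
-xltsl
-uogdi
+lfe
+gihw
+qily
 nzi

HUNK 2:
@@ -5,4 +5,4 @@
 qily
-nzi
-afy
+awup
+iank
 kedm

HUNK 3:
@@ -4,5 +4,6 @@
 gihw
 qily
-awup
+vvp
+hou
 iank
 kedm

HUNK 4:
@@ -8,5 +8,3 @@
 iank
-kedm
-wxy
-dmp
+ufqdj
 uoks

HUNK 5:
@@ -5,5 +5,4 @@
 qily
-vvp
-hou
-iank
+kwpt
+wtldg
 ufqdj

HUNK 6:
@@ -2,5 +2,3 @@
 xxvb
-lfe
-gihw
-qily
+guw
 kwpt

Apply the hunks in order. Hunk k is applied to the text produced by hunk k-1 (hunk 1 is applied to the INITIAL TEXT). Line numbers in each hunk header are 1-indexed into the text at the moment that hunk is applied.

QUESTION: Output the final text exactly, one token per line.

Answer: auyz
xxvb
guw
kwpt
wtldg
ufqdj
uoks
afmsg

Derivation:
Hunk 1: at line 2 remove [xltsl,uogdi] add [lfe,gihw,qily] -> 12 lines: auyz xxvb lfe gihw qily nzi afy kedm wxy dmp uoks afmsg
Hunk 2: at line 5 remove [nzi,afy] add [awup,iank] -> 12 lines: auyz xxvb lfe gihw qily awup iank kedm wxy dmp uoks afmsg
Hunk 3: at line 4 remove [awup] add [vvp,hou] -> 13 lines: auyz xxvb lfe gihw qily vvp hou iank kedm wxy dmp uoks afmsg
Hunk 4: at line 8 remove [kedm,wxy,dmp] add [ufqdj] -> 11 lines: auyz xxvb lfe gihw qily vvp hou iank ufqdj uoks afmsg
Hunk 5: at line 5 remove [vvp,hou,iank] add [kwpt,wtldg] -> 10 lines: auyz xxvb lfe gihw qily kwpt wtldg ufqdj uoks afmsg
Hunk 6: at line 2 remove [lfe,gihw,qily] add [guw] -> 8 lines: auyz xxvb guw kwpt wtldg ufqdj uoks afmsg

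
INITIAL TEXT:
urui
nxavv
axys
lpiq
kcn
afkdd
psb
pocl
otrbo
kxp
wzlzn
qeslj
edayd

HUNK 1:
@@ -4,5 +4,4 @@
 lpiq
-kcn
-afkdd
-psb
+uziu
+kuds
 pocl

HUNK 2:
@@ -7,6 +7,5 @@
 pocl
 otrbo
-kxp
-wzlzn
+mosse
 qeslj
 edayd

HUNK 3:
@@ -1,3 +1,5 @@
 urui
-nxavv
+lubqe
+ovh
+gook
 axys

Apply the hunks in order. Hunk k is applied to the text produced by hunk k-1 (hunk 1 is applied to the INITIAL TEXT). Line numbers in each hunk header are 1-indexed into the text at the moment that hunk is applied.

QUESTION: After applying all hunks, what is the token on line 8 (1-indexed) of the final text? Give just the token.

Hunk 1: at line 4 remove [kcn,afkdd,psb] add [uziu,kuds] -> 12 lines: urui nxavv axys lpiq uziu kuds pocl otrbo kxp wzlzn qeslj edayd
Hunk 2: at line 7 remove [kxp,wzlzn] add [mosse] -> 11 lines: urui nxavv axys lpiq uziu kuds pocl otrbo mosse qeslj edayd
Hunk 3: at line 1 remove [nxavv] add [lubqe,ovh,gook] -> 13 lines: urui lubqe ovh gook axys lpiq uziu kuds pocl otrbo mosse qeslj edayd
Final line 8: kuds

Answer: kuds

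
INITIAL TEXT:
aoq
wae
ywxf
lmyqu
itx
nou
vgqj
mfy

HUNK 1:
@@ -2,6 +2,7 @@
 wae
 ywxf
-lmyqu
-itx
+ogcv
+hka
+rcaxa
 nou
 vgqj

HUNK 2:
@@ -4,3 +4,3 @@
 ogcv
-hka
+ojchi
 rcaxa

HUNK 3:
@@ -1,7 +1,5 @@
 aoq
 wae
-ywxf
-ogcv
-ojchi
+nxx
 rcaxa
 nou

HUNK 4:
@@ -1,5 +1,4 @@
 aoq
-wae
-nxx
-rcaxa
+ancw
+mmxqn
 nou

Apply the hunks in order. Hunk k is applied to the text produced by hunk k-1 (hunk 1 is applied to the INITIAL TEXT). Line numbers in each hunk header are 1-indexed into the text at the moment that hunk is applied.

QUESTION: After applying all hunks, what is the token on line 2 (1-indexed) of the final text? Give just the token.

Answer: ancw

Derivation:
Hunk 1: at line 2 remove [lmyqu,itx] add [ogcv,hka,rcaxa] -> 9 lines: aoq wae ywxf ogcv hka rcaxa nou vgqj mfy
Hunk 2: at line 4 remove [hka] add [ojchi] -> 9 lines: aoq wae ywxf ogcv ojchi rcaxa nou vgqj mfy
Hunk 3: at line 1 remove [ywxf,ogcv,ojchi] add [nxx] -> 7 lines: aoq wae nxx rcaxa nou vgqj mfy
Hunk 4: at line 1 remove [wae,nxx,rcaxa] add [ancw,mmxqn] -> 6 lines: aoq ancw mmxqn nou vgqj mfy
Final line 2: ancw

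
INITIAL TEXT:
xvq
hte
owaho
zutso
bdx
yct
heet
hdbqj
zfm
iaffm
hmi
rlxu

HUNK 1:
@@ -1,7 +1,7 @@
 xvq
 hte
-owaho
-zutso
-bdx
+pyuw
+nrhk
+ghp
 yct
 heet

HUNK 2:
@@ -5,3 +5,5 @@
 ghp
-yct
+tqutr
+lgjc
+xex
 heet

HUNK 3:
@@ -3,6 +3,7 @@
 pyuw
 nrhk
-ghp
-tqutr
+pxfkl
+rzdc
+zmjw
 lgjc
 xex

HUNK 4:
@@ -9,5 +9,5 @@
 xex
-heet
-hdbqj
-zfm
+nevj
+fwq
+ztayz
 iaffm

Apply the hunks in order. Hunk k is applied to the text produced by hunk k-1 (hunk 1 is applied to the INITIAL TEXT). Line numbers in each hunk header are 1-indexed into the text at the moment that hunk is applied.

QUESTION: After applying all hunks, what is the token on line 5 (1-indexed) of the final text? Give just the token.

Answer: pxfkl

Derivation:
Hunk 1: at line 1 remove [owaho,zutso,bdx] add [pyuw,nrhk,ghp] -> 12 lines: xvq hte pyuw nrhk ghp yct heet hdbqj zfm iaffm hmi rlxu
Hunk 2: at line 5 remove [yct] add [tqutr,lgjc,xex] -> 14 lines: xvq hte pyuw nrhk ghp tqutr lgjc xex heet hdbqj zfm iaffm hmi rlxu
Hunk 3: at line 3 remove [ghp,tqutr] add [pxfkl,rzdc,zmjw] -> 15 lines: xvq hte pyuw nrhk pxfkl rzdc zmjw lgjc xex heet hdbqj zfm iaffm hmi rlxu
Hunk 4: at line 9 remove [heet,hdbqj,zfm] add [nevj,fwq,ztayz] -> 15 lines: xvq hte pyuw nrhk pxfkl rzdc zmjw lgjc xex nevj fwq ztayz iaffm hmi rlxu
Final line 5: pxfkl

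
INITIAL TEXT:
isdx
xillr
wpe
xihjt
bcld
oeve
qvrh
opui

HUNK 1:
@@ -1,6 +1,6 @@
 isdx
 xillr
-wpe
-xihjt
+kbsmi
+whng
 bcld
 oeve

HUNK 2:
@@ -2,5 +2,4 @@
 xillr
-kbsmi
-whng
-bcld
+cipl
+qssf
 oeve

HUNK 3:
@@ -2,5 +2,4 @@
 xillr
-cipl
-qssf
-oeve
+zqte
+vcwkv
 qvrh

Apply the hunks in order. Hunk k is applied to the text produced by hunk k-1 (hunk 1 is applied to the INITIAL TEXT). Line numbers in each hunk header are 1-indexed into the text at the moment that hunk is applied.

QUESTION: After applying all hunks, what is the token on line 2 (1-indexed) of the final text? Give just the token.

Hunk 1: at line 1 remove [wpe,xihjt] add [kbsmi,whng] -> 8 lines: isdx xillr kbsmi whng bcld oeve qvrh opui
Hunk 2: at line 2 remove [kbsmi,whng,bcld] add [cipl,qssf] -> 7 lines: isdx xillr cipl qssf oeve qvrh opui
Hunk 3: at line 2 remove [cipl,qssf,oeve] add [zqte,vcwkv] -> 6 lines: isdx xillr zqte vcwkv qvrh opui
Final line 2: xillr

Answer: xillr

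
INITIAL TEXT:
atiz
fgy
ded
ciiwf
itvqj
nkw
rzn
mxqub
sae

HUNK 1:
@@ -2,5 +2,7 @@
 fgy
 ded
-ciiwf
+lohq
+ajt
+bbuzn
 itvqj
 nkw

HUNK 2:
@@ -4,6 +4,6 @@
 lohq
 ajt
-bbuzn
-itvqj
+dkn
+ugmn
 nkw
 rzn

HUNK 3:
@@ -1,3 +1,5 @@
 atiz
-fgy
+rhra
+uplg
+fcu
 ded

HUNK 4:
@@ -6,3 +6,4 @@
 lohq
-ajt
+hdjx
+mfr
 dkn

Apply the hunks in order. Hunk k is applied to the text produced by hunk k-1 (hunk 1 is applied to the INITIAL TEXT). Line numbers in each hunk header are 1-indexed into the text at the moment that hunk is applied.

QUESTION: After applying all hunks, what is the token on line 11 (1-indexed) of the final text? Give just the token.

Answer: nkw

Derivation:
Hunk 1: at line 2 remove [ciiwf] add [lohq,ajt,bbuzn] -> 11 lines: atiz fgy ded lohq ajt bbuzn itvqj nkw rzn mxqub sae
Hunk 2: at line 4 remove [bbuzn,itvqj] add [dkn,ugmn] -> 11 lines: atiz fgy ded lohq ajt dkn ugmn nkw rzn mxqub sae
Hunk 3: at line 1 remove [fgy] add [rhra,uplg,fcu] -> 13 lines: atiz rhra uplg fcu ded lohq ajt dkn ugmn nkw rzn mxqub sae
Hunk 4: at line 6 remove [ajt] add [hdjx,mfr] -> 14 lines: atiz rhra uplg fcu ded lohq hdjx mfr dkn ugmn nkw rzn mxqub sae
Final line 11: nkw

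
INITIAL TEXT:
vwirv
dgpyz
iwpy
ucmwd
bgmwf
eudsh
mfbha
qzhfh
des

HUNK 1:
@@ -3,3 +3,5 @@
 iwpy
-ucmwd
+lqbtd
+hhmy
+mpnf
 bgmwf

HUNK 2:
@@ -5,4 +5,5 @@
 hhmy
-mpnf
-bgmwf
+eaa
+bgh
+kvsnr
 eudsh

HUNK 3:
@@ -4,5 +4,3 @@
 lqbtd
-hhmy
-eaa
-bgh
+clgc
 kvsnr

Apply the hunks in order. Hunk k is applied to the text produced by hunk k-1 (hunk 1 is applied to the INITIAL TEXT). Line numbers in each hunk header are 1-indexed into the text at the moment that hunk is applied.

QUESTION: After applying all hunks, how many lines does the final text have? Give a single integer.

Answer: 10

Derivation:
Hunk 1: at line 3 remove [ucmwd] add [lqbtd,hhmy,mpnf] -> 11 lines: vwirv dgpyz iwpy lqbtd hhmy mpnf bgmwf eudsh mfbha qzhfh des
Hunk 2: at line 5 remove [mpnf,bgmwf] add [eaa,bgh,kvsnr] -> 12 lines: vwirv dgpyz iwpy lqbtd hhmy eaa bgh kvsnr eudsh mfbha qzhfh des
Hunk 3: at line 4 remove [hhmy,eaa,bgh] add [clgc] -> 10 lines: vwirv dgpyz iwpy lqbtd clgc kvsnr eudsh mfbha qzhfh des
Final line count: 10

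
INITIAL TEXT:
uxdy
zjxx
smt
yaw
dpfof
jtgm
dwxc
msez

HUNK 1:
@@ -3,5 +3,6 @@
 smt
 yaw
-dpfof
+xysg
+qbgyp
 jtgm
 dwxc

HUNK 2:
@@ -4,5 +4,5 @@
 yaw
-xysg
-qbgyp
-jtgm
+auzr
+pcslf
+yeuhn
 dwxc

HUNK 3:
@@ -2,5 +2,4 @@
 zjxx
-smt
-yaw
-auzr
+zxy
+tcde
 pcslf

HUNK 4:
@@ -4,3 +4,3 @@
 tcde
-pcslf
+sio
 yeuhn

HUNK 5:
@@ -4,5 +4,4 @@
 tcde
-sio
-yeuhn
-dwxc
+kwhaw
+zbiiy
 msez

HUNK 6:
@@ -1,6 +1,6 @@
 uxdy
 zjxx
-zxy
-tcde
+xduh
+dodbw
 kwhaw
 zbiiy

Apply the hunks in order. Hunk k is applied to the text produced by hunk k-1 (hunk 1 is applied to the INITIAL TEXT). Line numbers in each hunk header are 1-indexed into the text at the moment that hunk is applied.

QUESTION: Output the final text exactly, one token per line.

Answer: uxdy
zjxx
xduh
dodbw
kwhaw
zbiiy
msez

Derivation:
Hunk 1: at line 3 remove [dpfof] add [xysg,qbgyp] -> 9 lines: uxdy zjxx smt yaw xysg qbgyp jtgm dwxc msez
Hunk 2: at line 4 remove [xysg,qbgyp,jtgm] add [auzr,pcslf,yeuhn] -> 9 lines: uxdy zjxx smt yaw auzr pcslf yeuhn dwxc msez
Hunk 3: at line 2 remove [smt,yaw,auzr] add [zxy,tcde] -> 8 lines: uxdy zjxx zxy tcde pcslf yeuhn dwxc msez
Hunk 4: at line 4 remove [pcslf] add [sio] -> 8 lines: uxdy zjxx zxy tcde sio yeuhn dwxc msez
Hunk 5: at line 4 remove [sio,yeuhn,dwxc] add [kwhaw,zbiiy] -> 7 lines: uxdy zjxx zxy tcde kwhaw zbiiy msez
Hunk 6: at line 1 remove [zxy,tcde] add [xduh,dodbw] -> 7 lines: uxdy zjxx xduh dodbw kwhaw zbiiy msez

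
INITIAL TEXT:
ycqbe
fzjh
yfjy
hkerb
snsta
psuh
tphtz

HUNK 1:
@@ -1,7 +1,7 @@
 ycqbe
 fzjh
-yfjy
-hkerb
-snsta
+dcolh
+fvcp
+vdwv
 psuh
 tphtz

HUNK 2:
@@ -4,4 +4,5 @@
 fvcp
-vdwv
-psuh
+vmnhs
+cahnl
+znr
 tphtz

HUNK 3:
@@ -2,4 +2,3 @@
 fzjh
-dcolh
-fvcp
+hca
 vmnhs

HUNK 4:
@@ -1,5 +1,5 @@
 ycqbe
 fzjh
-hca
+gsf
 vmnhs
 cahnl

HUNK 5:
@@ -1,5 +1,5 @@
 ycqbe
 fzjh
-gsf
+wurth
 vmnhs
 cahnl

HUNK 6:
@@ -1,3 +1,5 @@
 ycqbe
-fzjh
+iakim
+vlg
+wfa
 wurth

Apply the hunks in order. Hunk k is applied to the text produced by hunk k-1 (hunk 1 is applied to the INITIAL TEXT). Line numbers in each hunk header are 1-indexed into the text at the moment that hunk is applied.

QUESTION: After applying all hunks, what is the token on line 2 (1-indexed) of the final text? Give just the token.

Hunk 1: at line 1 remove [yfjy,hkerb,snsta] add [dcolh,fvcp,vdwv] -> 7 lines: ycqbe fzjh dcolh fvcp vdwv psuh tphtz
Hunk 2: at line 4 remove [vdwv,psuh] add [vmnhs,cahnl,znr] -> 8 lines: ycqbe fzjh dcolh fvcp vmnhs cahnl znr tphtz
Hunk 3: at line 2 remove [dcolh,fvcp] add [hca] -> 7 lines: ycqbe fzjh hca vmnhs cahnl znr tphtz
Hunk 4: at line 1 remove [hca] add [gsf] -> 7 lines: ycqbe fzjh gsf vmnhs cahnl znr tphtz
Hunk 5: at line 1 remove [gsf] add [wurth] -> 7 lines: ycqbe fzjh wurth vmnhs cahnl znr tphtz
Hunk 6: at line 1 remove [fzjh] add [iakim,vlg,wfa] -> 9 lines: ycqbe iakim vlg wfa wurth vmnhs cahnl znr tphtz
Final line 2: iakim

Answer: iakim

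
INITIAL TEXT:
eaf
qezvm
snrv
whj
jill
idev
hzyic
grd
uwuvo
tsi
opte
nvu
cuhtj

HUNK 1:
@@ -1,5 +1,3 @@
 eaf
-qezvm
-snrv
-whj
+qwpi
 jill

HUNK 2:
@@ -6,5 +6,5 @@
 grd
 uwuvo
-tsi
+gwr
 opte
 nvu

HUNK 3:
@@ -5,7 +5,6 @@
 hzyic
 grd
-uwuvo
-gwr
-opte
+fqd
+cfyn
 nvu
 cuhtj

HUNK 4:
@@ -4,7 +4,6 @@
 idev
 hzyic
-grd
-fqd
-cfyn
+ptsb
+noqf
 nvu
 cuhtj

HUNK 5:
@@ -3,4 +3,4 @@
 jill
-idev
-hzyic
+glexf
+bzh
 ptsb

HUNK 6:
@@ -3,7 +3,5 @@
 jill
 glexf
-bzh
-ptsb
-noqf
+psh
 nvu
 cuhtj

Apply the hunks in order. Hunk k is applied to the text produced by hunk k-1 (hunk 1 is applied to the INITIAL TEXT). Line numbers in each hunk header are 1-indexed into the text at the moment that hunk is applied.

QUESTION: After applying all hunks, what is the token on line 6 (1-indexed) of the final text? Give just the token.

Hunk 1: at line 1 remove [qezvm,snrv,whj] add [qwpi] -> 11 lines: eaf qwpi jill idev hzyic grd uwuvo tsi opte nvu cuhtj
Hunk 2: at line 6 remove [tsi] add [gwr] -> 11 lines: eaf qwpi jill idev hzyic grd uwuvo gwr opte nvu cuhtj
Hunk 3: at line 5 remove [uwuvo,gwr,opte] add [fqd,cfyn] -> 10 lines: eaf qwpi jill idev hzyic grd fqd cfyn nvu cuhtj
Hunk 4: at line 4 remove [grd,fqd,cfyn] add [ptsb,noqf] -> 9 lines: eaf qwpi jill idev hzyic ptsb noqf nvu cuhtj
Hunk 5: at line 3 remove [idev,hzyic] add [glexf,bzh] -> 9 lines: eaf qwpi jill glexf bzh ptsb noqf nvu cuhtj
Hunk 6: at line 3 remove [bzh,ptsb,noqf] add [psh] -> 7 lines: eaf qwpi jill glexf psh nvu cuhtj
Final line 6: nvu

Answer: nvu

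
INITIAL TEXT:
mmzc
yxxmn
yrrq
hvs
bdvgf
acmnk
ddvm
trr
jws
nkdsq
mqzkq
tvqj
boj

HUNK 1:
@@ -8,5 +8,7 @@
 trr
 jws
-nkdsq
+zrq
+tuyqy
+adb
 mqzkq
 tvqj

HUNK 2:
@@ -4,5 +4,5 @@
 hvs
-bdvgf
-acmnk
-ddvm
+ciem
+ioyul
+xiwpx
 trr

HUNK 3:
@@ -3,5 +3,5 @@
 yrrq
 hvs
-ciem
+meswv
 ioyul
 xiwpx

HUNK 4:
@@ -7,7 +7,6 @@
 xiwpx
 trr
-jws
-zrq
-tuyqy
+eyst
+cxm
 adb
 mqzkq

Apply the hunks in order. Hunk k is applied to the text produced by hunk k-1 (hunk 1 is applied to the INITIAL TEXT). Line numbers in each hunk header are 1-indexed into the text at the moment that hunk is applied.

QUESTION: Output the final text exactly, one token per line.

Answer: mmzc
yxxmn
yrrq
hvs
meswv
ioyul
xiwpx
trr
eyst
cxm
adb
mqzkq
tvqj
boj

Derivation:
Hunk 1: at line 8 remove [nkdsq] add [zrq,tuyqy,adb] -> 15 lines: mmzc yxxmn yrrq hvs bdvgf acmnk ddvm trr jws zrq tuyqy adb mqzkq tvqj boj
Hunk 2: at line 4 remove [bdvgf,acmnk,ddvm] add [ciem,ioyul,xiwpx] -> 15 lines: mmzc yxxmn yrrq hvs ciem ioyul xiwpx trr jws zrq tuyqy adb mqzkq tvqj boj
Hunk 3: at line 3 remove [ciem] add [meswv] -> 15 lines: mmzc yxxmn yrrq hvs meswv ioyul xiwpx trr jws zrq tuyqy adb mqzkq tvqj boj
Hunk 4: at line 7 remove [jws,zrq,tuyqy] add [eyst,cxm] -> 14 lines: mmzc yxxmn yrrq hvs meswv ioyul xiwpx trr eyst cxm adb mqzkq tvqj boj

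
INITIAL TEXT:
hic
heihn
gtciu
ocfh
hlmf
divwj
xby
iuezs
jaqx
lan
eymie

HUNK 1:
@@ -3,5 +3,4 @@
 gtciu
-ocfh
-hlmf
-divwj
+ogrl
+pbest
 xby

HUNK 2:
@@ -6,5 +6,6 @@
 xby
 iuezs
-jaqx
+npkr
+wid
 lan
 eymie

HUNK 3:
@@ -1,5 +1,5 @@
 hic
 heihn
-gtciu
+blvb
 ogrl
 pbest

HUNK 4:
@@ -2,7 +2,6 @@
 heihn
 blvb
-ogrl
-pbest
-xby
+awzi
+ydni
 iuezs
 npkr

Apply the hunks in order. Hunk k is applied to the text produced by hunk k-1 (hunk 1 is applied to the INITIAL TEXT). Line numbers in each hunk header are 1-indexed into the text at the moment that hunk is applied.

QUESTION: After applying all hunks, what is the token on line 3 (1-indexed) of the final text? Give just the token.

Answer: blvb

Derivation:
Hunk 1: at line 3 remove [ocfh,hlmf,divwj] add [ogrl,pbest] -> 10 lines: hic heihn gtciu ogrl pbest xby iuezs jaqx lan eymie
Hunk 2: at line 6 remove [jaqx] add [npkr,wid] -> 11 lines: hic heihn gtciu ogrl pbest xby iuezs npkr wid lan eymie
Hunk 3: at line 1 remove [gtciu] add [blvb] -> 11 lines: hic heihn blvb ogrl pbest xby iuezs npkr wid lan eymie
Hunk 4: at line 2 remove [ogrl,pbest,xby] add [awzi,ydni] -> 10 lines: hic heihn blvb awzi ydni iuezs npkr wid lan eymie
Final line 3: blvb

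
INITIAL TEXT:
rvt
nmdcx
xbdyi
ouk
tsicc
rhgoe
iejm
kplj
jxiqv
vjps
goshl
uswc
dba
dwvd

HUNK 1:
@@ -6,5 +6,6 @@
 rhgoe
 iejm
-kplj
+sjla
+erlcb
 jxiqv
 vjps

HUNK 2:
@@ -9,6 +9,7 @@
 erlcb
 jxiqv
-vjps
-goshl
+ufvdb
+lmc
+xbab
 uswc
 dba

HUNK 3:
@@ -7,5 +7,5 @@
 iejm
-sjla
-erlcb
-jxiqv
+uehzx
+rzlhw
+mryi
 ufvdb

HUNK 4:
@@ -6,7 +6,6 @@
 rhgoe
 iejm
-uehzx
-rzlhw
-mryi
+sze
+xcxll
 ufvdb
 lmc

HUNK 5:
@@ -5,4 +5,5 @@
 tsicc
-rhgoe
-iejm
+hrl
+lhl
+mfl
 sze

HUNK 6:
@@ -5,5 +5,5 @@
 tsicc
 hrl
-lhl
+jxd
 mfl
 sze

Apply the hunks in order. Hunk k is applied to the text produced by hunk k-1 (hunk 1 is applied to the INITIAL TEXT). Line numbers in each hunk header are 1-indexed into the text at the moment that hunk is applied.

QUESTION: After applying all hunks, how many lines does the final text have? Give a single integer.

Answer: 16

Derivation:
Hunk 1: at line 6 remove [kplj] add [sjla,erlcb] -> 15 lines: rvt nmdcx xbdyi ouk tsicc rhgoe iejm sjla erlcb jxiqv vjps goshl uswc dba dwvd
Hunk 2: at line 9 remove [vjps,goshl] add [ufvdb,lmc,xbab] -> 16 lines: rvt nmdcx xbdyi ouk tsicc rhgoe iejm sjla erlcb jxiqv ufvdb lmc xbab uswc dba dwvd
Hunk 3: at line 7 remove [sjla,erlcb,jxiqv] add [uehzx,rzlhw,mryi] -> 16 lines: rvt nmdcx xbdyi ouk tsicc rhgoe iejm uehzx rzlhw mryi ufvdb lmc xbab uswc dba dwvd
Hunk 4: at line 6 remove [uehzx,rzlhw,mryi] add [sze,xcxll] -> 15 lines: rvt nmdcx xbdyi ouk tsicc rhgoe iejm sze xcxll ufvdb lmc xbab uswc dba dwvd
Hunk 5: at line 5 remove [rhgoe,iejm] add [hrl,lhl,mfl] -> 16 lines: rvt nmdcx xbdyi ouk tsicc hrl lhl mfl sze xcxll ufvdb lmc xbab uswc dba dwvd
Hunk 6: at line 5 remove [lhl] add [jxd] -> 16 lines: rvt nmdcx xbdyi ouk tsicc hrl jxd mfl sze xcxll ufvdb lmc xbab uswc dba dwvd
Final line count: 16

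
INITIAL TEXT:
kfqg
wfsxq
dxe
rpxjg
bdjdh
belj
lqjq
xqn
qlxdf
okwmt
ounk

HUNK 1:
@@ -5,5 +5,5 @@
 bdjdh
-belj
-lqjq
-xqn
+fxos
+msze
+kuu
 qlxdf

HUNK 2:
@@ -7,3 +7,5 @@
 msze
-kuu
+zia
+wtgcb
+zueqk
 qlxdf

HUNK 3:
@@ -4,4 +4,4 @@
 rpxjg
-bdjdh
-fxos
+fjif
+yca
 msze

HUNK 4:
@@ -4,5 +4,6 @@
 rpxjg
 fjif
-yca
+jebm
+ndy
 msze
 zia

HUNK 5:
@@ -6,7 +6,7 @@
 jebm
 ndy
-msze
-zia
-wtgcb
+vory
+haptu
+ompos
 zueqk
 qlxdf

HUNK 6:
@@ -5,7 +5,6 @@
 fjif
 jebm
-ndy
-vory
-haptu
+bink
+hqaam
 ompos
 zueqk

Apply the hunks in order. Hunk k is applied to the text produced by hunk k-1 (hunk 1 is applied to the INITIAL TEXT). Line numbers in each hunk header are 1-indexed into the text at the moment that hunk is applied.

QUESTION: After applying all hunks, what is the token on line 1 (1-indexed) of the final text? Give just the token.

Answer: kfqg

Derivation:
Hunk 1: at line 5 remove [belj,lqjq,xqn] add [fxos,msze,kuu] -> 11 lines: kfqg wfsxq dxe rpxjg bdjdh fxos msze kuu qlxdf okwmt ounk
Hunk 2: at line 7 remove [kuu] add [zia,wtgcb,zueqk] -> 13 lines: kfqg wfsxq dxe rpxjg bdjdh fxos msze zia wtgcb zueqk qlxdf okwmt ounk
Hunk 3: at line 4 remove [bdjdh,fxos] add [fjif,yca] -> 13 lines: kfqg wfsxq dxe rpxjg fjif yca msze zia wtgcb zueqk qlxdf okwmt ounk
Hunk 4: at line 4 remove [yca] add [jebm,ndy] -> 14 lines: kfqg wfsxq dxe rpxjg fjif jebm ndy msze zia wtgcb zueqk qlxdf okwmt ounk
Hunk 5: at line 6 remove [msze,zia,wtgcb] add [vory,haptu,ompos] -> 14 lines: kfqg wfsxq dxe rpxjg fjif jebm ndy vory haptu ompos zueqk qlxdf okwmt ounk
Hunk 6: at line 5 remove [ndy,vory,haptu] add [bink,hqaam] -> 13 lines: kfqg wfsxq dxe rpxjg fjif jebm bink hqaam ompos zueqk qlxdf okwmt ounk
Final line 1: kfqg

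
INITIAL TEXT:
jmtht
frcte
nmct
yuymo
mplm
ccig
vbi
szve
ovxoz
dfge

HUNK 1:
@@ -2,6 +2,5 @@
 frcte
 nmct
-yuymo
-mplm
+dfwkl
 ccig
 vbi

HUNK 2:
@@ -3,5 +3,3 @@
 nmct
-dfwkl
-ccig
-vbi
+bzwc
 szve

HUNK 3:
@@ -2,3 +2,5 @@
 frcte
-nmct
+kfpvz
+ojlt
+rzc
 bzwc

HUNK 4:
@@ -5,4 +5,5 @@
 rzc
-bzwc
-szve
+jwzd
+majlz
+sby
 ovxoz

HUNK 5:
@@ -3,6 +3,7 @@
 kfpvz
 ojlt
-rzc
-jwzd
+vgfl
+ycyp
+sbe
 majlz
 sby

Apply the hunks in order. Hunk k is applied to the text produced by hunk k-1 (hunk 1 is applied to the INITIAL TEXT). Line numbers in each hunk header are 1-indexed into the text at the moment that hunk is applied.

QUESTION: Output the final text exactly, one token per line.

Hunk 1: at line 2 remove [yuymo,mplm] add [dfwkl] -> 9 lines: jmtht frcte nmct dfwkl ccig vbi szve ovxoz dfge
Hunk 2: at line 3 remove [dfwkl,ccig,vbi] add [bzwc] -> 7 lines: jmtht frcte nmct bzwc szve ovxoz dfge
Hunk 3: at line 2 remove [nmct] add [kfpvz,ojlt,rzc] -> 9 lines: jmtht frcte kfpvz ojlt rzc bzwc szve ovxoz dfge
Hunk 4: at line 5 remove [bzwc,szve] add [jwzd,majlz,sby] -> 10 lines: jmtht frcte kfpvz ojlt rzc jwzd majlz sby ovxoz dfge
Hunk 5: at line 3 remove [rzc,jwzd] add [vgfl,ycyp,sbe] -> 11 lines: jmtht frcte kfpvz ojlt vgfl ycyp sbe majlz sby ovxoz dfge

Answer: jmtht
frcte
kfpvz
ojlt
vgfl
ycyp
sbe
majlz
sby
ovxoz
dfge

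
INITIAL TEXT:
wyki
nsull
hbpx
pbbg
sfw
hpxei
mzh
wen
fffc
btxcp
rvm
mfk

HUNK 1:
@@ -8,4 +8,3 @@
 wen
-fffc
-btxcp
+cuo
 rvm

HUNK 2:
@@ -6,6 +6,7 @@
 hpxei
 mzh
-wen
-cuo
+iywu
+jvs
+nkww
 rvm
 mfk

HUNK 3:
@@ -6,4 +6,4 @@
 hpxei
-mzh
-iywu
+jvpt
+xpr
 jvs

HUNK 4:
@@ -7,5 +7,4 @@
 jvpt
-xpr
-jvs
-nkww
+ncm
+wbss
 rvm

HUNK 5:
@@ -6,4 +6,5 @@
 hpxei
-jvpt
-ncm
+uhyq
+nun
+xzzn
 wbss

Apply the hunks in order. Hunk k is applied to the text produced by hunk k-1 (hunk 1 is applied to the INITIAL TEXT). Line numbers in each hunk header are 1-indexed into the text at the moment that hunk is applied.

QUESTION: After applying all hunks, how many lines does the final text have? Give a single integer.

Hunk 1: at line 8 remove [fffc,btxcp] add [cuo] -> 11 lines: wyki nsull hbpx pbbg sfw hpxei mzh wen cuo rvm mfk
Hunk 2: at line 6 remove [wen,cuo] add [iywu,jvs,nkww] -> 12 lines: wyki nsull hbpx pbbg sfw hpxei mzh iywu jvs nkww rvm mfk
Hunk 3: at line 6 remove [mzh,iywu] add [jvpt,xpr] -> 12 lines: wyki nsull hbpx pbbg sfw hpxei jvpt xpr jvs nkww rvm mfk
Hunk 4: at line 7 remove [xpr,jvs,nkww] add [ncm,wbss] -> 11 lines: wyki nsull hbpx pbbg sfw hpxei jvpt ncm wbss rvm mfk
Hunk 5: at line 6 remove [jvpt,ncm] add [uhyq,nun,xzzn] -> 12 lines: wyki nsull hbpx pbbg sfw hpxei uhyq nun xzzn wbss rvm mfk
Final line count: 12

Answer: 12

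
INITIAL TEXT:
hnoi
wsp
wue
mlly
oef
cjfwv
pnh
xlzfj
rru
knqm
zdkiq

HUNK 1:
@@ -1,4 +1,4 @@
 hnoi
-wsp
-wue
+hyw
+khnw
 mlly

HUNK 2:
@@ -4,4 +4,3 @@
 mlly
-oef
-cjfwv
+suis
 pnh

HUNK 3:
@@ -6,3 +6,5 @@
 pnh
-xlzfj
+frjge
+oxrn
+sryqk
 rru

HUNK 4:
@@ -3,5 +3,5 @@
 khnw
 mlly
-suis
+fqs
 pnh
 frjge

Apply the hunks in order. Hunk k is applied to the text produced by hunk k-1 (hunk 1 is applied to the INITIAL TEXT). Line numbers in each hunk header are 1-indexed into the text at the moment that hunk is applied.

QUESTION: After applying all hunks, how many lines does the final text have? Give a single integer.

Hunk 1: at line 1 remove [wsp,wue] add [hyw,khnw] -> 11 lines: hnoi hyw khnw mlly oef cjfwv pnh xlzfj rru knqm zdkiq
Hunk 2: at line 4 remove [oef,cjfwv] add [suis] -> 10 lines: hnoi hyw khnw mlly suis pnh xlzfj rru knqm zdkiq
Hunk 3: at line 6 remove [xlzfj] add [frjge,oxrn,sryqk] -> 12 lines: hnoi hyw khnw mlly suis pnh frjge oxrn sryqk rru knqm zdkiq
Hunk 4: at line 3 remove [suis] add [fqs] -> 12 lines: hnoi hyw khnw mlly fqs pnh frjge oxrn sryqk rru knqm zdkiq
Final line count: 12

Answer: 12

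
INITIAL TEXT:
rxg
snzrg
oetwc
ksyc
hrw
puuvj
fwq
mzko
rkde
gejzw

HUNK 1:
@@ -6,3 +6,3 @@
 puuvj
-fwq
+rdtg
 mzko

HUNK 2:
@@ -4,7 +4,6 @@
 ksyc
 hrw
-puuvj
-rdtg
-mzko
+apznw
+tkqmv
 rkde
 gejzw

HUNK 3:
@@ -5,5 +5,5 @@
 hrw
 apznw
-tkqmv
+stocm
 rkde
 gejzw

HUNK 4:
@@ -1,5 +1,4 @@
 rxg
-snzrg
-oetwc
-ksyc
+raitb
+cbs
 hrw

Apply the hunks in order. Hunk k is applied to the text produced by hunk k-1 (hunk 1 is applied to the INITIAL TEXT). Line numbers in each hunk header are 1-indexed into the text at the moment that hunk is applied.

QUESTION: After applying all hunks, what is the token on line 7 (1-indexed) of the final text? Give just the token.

Answer: rkde

Derivation:
Hunk 1: at line 6 remove [fwq] add [rdtg] -> 10 lines: rxg snzrg oetwc ksyc hrw puuvj rdtg mzko rkde gejzw
Hunk 2: at line 4 remove [puuvj,rdtg,mzko] add [apznw,tkqmv] -> 9 lines: rxg snzrg oetwc ksyc hrw apznw tkqmv rkde gejzw
Hunk 3: at line 5 remove [tkqmv] add [stocm] -> 9 lines: rxg snzrg oetwc ksyc hrw apznw stocm rkde gejzw
Hunk 4: at line 1 remove [snzrg,oetwc,ksyc] add [raitb,cbs] -> 8 lines: rxg raitb cbs hrw apznw stocm rkde gejzw
Final line 7: rkde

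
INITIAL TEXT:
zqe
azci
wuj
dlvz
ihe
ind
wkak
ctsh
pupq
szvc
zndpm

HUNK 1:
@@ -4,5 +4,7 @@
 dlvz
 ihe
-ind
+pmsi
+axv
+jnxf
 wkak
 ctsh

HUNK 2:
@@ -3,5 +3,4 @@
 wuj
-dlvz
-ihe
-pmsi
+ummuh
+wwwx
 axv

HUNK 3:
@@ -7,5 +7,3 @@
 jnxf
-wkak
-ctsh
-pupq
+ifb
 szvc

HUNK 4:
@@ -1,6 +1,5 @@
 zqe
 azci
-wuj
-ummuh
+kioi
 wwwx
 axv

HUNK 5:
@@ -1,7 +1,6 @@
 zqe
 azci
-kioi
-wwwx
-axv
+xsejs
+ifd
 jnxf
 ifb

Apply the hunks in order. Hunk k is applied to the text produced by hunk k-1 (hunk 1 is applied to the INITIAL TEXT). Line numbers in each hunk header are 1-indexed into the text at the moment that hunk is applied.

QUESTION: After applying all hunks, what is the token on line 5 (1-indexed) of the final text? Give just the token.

Answer: jnxf

Derivation:
Hunk 1: at line 4 remove [ind] add [pmsi,axv,jnxf] -> 13 lines: zqe azci wuj dlvz ihe pmsi axv jnxf wkak ctsh pupq szvc zndpm
Hunk 2: at line 3 remove [dlvz,ihe,pmsi] add [ummuh,wwwx] -> 12 lines: zqe azci wuj ummuh wwwx axv jnxf wkak ctsh pupq szvc zndpm
Hunk 3: at line 7 remove [wkak,ctsh,pupq] add [ifb] -> 10 lines: zqe azci wuj ummuh wwwx axv jnxf ifb szvc zndpm
Hunk 4: at line 1 remove [wuj,ummuh] add [kioi] -> 9 lines: zqe azci kioi wwwx axv jnxf ifb szvc zndpm
Hunk 5: at line 1 remove [kioi,wwwx,axv] add [xsejs,ifd] -> 8 lines: zqe azci xsejs ifd jnxf ifb szvc zndpm
Final line 5: jnxf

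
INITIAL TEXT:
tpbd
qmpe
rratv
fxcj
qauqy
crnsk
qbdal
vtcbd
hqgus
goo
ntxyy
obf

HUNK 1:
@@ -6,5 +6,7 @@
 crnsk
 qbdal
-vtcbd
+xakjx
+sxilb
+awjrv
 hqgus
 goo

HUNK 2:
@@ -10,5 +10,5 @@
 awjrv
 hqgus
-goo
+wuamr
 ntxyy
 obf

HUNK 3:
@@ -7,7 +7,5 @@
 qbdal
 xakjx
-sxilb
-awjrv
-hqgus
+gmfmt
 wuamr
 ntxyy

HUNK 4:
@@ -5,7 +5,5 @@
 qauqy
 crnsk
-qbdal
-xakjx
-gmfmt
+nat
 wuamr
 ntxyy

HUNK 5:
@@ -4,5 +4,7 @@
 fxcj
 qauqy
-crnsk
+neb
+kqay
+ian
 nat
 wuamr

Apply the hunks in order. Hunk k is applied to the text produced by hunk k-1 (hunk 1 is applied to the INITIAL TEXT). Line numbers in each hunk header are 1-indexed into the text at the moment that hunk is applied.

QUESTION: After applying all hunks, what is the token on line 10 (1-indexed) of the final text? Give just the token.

Answer: wuamr

Derivation:
Hunk 1: at line 6 remove [vtcbd] add [xakjx,sxilb,awjrv] -> 14 lines: tpbd qmpe rratv fxcj qauqy crnsk qbdal xakjx sxilb awjrv hqgus goo ntxyy obf
Hunk 2: at line 10 remove [goo] add [wuamr] -> 14 lines: tpbd qmpe rratv fxcj qauqy crnsk qbdal xakjx sxilb awjrv hqgus wuamr ntxyy obf
Hunk 3: at line 7 remove [sxilb,awjrv,hqgus] add [gmfmt] -> 12 lines: tpbd qmpe rratv fxcj qauqy crnsk qbdal xakjx gmfmt wuamr ntxyy obf
Hunk 4: at line 5 remove [qbdal,xakjx,gmfmt] add [nat] -> 10 lines: tpbd qmpe rratv fxcj qauqy crnsk nat wuamr ntxyy obf
Hunk 5: at line 4 remove [crnsk] add [neb,kqay,ian] -> 12 lines: tpbd qmpe rratv fxcj qauqy neb kqay ian nat wuamr ntxyy obf
Final line 10: wuamr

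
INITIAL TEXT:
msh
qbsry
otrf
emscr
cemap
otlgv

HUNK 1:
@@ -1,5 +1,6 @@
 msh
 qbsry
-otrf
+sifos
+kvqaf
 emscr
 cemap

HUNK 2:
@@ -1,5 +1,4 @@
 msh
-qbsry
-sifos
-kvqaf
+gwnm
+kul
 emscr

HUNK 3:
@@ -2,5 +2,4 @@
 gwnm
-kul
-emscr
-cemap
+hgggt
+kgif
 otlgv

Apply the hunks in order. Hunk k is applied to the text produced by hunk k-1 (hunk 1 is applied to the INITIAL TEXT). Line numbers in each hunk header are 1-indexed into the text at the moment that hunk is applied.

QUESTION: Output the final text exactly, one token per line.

Hunk 1: at line 1 remove [otrf] add [sifos,kvqaf] -> 7 lines: msh qbsry sifos kvqaf emscr cemap otlgv
Hunk 2: at line 1 remove [qbsry,sifos,kvqaf] add [gwnm,kul] -> 6 lines: msh gwnm kul emscr cemap otlgv
Hunk 3: at line 2 remove [kul,emscr,cemap] add [hgggt,kgif] -> 5 lines: msh gwnm hgggt kgif otlgv

Answer: msh
gwnm
hgggt
kgif
otlgv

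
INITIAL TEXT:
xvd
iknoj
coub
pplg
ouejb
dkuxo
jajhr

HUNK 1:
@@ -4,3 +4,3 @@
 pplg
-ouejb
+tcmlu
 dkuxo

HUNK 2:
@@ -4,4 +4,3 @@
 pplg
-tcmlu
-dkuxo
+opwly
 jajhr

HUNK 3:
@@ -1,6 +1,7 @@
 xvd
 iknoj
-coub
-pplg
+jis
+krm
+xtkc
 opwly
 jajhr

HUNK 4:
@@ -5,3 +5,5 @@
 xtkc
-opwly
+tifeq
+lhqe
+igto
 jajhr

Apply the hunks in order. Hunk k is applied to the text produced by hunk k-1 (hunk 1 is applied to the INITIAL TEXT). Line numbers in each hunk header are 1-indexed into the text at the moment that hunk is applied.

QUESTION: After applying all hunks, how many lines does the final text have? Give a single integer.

Hunk 1: at line 4 remove [ouejb] add [tcmlu] -> 7 lines: xvd iknoj coub pplg tcmlu dkuxo jajhr
Hunk 2: at line 4 remove [tcmlu,dkuxo] add [opwly] -> 6 lines: xvd iknoj coub pplg opwly jajhr
Hunk 3: at line 1 remove [coub,pplg] add [jis,krm,xtkc] -> 7 lines: xvd iknoj jis krm xtkc opwly jajhr
Hunk 4: at line 5 remove [opwly] add [tifeq,lhqe,igto] -> 9 lines: xvd iknoj jis krm xtkc tifeq lhqe igto jajhr
Final line count: 9

Answer: 9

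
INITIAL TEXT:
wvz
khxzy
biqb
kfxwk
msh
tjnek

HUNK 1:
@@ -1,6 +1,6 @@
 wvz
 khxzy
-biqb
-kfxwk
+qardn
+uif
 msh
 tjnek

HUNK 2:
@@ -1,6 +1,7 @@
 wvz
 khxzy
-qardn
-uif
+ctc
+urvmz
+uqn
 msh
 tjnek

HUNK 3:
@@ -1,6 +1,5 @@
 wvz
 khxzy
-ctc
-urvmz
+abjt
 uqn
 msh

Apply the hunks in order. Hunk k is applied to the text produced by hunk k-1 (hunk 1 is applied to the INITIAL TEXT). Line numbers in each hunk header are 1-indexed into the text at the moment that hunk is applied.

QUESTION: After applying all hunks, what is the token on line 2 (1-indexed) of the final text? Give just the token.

Answer: khxzy

Derivation:
Hunk 1: at line 1 remove [biqb,kfxwk] add [qardn,uif] -> 6 lines: wvz khxzy qardn uif msh tjnek
Hunk 2: at line 1 remove [qardn,uif] add [ctc,urvmz,uqn] -> 7 lines: wvz khxzy ctc urvmz uqn msh tjnek
Hunk 3: at line 1 remove [ctc,urvmz] add [abjt] -> 6 lines: wvz khxzy abjt uqn msh tjnek
Final line 2: khxzy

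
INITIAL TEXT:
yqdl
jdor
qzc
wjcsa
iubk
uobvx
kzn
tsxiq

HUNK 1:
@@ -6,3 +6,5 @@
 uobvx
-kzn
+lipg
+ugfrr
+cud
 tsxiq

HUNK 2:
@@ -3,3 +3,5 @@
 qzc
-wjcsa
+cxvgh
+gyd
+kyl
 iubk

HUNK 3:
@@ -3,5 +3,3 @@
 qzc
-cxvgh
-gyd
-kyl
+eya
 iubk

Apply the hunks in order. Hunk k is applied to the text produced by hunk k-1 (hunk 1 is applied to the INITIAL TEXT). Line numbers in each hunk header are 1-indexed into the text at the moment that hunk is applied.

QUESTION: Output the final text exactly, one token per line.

Answer: yqdl
jdor
qzc
eya
iubk
uobvx
lipg
ugfrr
cud
tsxiq

Derivation:
Hunk 1: at line 6 remove [kzn] add [lipg,ugfrr,cud] -> 10 lines: yqdl jdor qzc wjcsa iubk uobvx lipg ugfrr cud tsxiq
Hunk 2: at line 3 remove [wjcsa] add [cxvgh,gyd,kyl] -> 12 lines: yqdl jdor qzc cxvgh gyd kyl iubk uobvx lipg ugfrr cud tsxiq
Hunk 3: at line 3 remove [cxvgh,gyd,kyl] add [eya] -> 10 lines: yqdl jdor qzc eya iubk uobvx lipg ugfrr cud tsxiq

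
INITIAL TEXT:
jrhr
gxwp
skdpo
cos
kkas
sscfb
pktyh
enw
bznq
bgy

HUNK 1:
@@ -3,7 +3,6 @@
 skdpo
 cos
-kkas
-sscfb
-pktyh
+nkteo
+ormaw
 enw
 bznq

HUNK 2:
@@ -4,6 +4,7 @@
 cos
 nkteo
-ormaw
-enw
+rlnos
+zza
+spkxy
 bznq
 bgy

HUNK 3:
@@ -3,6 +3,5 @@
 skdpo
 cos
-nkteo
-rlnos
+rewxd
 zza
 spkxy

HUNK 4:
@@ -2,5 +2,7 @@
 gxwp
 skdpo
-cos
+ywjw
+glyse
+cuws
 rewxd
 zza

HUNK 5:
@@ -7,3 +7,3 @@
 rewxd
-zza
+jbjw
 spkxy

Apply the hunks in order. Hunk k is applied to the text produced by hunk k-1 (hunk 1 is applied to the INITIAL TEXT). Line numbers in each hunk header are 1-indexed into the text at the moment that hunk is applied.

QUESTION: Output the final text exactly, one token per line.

Hunk 1: at line 3 remove [kkas,sscfb,pktyh] add [nkteo,ormaw] -> 9 lines: jrhr gxwp skdpo cos nkteo ormaw enw bznq bgy
Hunk 2: at line 4 remove [ormaw,enw] add [rlnos,zza,spkxy] -> 10 lines: jrhr gxwp skdpo cos nkteo rlnos zza spkxy bznq bgy
Hunk 3: at line 3 remove [nkteo,rlnos] add [rewxd] -> 9 lines: jrhr gxwp skdpo cos rewxd zza spkxy bznq bgy
Hunk 4: at line 2 remove [cos] add [ywjw,glyse,cuws] -> 11 lines: jrhr gxwp skdpo ywjw glyse cuws rewxd zza spkxy bznq bgy
Hunk 5: at line 7 remove [zza] add [jbjw] -> 11 lines: jrhr gxwp skdpo ywjw glyse cuws rewxd jbjw spkxy bznq bgy

Answer: jrhr
gxwp
skdpo
ywjw
glyse
cuws
rewxd
jbjw
spkxy
bznq
bgy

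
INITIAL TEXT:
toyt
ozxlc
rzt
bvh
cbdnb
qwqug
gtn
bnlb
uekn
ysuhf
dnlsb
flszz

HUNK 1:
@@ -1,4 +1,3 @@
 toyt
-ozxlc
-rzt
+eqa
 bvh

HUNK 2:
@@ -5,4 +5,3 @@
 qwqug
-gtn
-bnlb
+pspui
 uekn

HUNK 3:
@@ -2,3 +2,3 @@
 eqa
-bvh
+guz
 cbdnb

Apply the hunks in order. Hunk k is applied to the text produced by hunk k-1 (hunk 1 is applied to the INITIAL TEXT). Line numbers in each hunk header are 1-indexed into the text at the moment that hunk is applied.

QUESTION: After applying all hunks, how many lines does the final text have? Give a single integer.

Answer: 10

Derivation:
Hunk 1: at line 1 remove [ozxlc,rzt] add [eqa] -> 11 lines: toyt eqa bvh cbdnb qwqug gtn bnlb uekn ysuhf dnlsb flszz
Hunk 2: at line 5 remove [gtn,bnlb] add [pspui] -> 10 lines: toyt eqa bvh cbdnb qwqug pspui uekn ysuhf dnlsb flszz
Hunk 3: at line 2 remove [bvh] add [guz] -> 10 lines: toyt eqa guz cbdnb qwqug pspui uekn ysuhf dnlsb flszz
Final line count: 10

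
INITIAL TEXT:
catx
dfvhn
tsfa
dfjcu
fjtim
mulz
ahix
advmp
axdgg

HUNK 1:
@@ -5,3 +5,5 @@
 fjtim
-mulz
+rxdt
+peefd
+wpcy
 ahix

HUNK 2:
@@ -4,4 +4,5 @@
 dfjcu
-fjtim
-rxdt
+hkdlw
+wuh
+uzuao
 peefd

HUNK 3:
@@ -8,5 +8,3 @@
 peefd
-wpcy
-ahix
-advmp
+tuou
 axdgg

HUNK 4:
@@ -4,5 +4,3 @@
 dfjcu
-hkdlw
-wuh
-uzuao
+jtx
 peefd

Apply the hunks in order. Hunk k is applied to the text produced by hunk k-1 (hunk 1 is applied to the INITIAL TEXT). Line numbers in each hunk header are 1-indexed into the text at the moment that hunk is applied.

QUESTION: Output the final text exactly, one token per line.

Answer: catx
dfvhn
tsfa
dfjcu
jtx
peefd
tuou
axdgg

Derivation:
Hunk 1: at line 5 remove [mulz] add [rxdt,peefd,wpcy] -> 11 lines: catx dfvhn tsfa dfjcu fjtim rxdt peefd wpcy ahix advmp axdgg
Hunk 2: at line 4 remove [fjtim,rxdt] add [hkdlw,wuh,uzuao] -> 12 lines: catx dfvhn tsfa dfjcu hkdlw wuh uzuao peefd wpcy ahix advmp axdgg
Hunk 3: at line 8 remove [wpcy,ahix,advmp] add [tuou] -> 10 lines: catx dfvhn tsfa dfjcu hkdlw wuh uzuao peefd tuou axdgg
Hunk 4: at line 4 remove [hkdlw,wuh,uzuao] add [jtx] -> 8 lines: catx dfvhn tsfa dfjcu jtx peefd tuou axdgg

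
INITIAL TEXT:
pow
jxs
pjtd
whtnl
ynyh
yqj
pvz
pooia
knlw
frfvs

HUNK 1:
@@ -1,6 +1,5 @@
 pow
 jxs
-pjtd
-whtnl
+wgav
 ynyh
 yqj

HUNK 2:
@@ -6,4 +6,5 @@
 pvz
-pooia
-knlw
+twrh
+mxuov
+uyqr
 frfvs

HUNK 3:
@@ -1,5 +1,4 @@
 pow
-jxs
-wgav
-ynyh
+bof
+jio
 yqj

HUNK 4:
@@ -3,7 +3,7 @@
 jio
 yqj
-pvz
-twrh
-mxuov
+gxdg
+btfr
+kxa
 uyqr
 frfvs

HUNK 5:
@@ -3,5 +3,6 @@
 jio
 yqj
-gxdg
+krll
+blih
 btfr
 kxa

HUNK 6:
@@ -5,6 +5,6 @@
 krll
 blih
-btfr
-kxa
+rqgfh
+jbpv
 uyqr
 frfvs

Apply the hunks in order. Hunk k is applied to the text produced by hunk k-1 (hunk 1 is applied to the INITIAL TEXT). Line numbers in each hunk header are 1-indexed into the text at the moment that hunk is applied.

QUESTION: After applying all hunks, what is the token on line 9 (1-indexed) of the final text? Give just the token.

Hunk 1: at line 1 remove [pjtd,whtnl] add [wgav] -> 9 lines: pow jxs wgav ynyh yqj pvz pooia knlw frfvs
Hunk 2: at line 6 remove [pooia,knlw] add [twrh,mxuov,uyqr] -> 10 lines: pow jxs wgav ynyh yqj pvz twrh mxuov uyqr frfvs
Hunk 3: at line 1 remove [jxs,wgav,ynyh] add [bof,jio] -> 9 lines: pow bof jio yqj pvz twrh mxuov uyqr frfvs
Hunk 4: at line 3 remove [pvz,twrh,mxuov] add [gxdg,btfr,kxa] -> 9 lines: pow bof jio yqj gxdg btfr kxa uyqr frfvs
Hunk 5: at line 3 remove [gxdg] add [krll,blih] -> 10 lines: pow bof jio yqj krll blih btfr kxa uyqr frfvs
Hunk 6: at line 5 remove [btfr,kxa] add [rqgfh,jbpv] -> 10 lines: pow bof jio yqj krll blih rqgfh jbpv uyqr frfvs
Final line 9: uyqr

Answer: uyqr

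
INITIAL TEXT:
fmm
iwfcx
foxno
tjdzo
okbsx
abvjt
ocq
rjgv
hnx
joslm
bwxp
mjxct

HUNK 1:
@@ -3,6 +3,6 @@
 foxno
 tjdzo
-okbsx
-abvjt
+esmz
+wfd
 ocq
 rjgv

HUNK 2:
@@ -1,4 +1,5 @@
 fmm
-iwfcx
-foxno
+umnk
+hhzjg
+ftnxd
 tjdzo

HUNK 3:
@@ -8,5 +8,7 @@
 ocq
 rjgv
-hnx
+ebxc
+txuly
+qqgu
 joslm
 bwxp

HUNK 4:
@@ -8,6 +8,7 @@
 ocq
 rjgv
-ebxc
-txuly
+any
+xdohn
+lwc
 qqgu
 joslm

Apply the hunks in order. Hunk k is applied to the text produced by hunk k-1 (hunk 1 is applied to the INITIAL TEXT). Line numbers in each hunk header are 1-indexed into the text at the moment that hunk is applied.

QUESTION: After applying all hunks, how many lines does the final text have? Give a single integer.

Answer: 16

Derivation:
Hunk 1: at line 3 remove [okbsx,abvjt] add [esmz,wfd] -> 12 lines: fmm iwfcx foxno tjdzo esmz wfd ocq rjgv hnx joslm bwxp mjxct
Hunk 2: at line 1 remove [iwfcx,foxno] add [umnk,hhzjg,ftnxd] -> 13 lines: fmm umnk hhzjg ftnxd tjdzo esmz wfd ocq rjgv hnx joslm bwxp mjxct
Hunk 3: at line 8 remove [hnx] add [ebxc,txuly,qqgu] -> 15 lines: fmm umnk hhzjg ftnxd tjdzo esmz wfd ocq rjgv ebxc txuly qqgu joslm bwxp mjxct
Hunk 4: at line 8 remove [ebxc,txuly] add [any,xdohn,lwc] -> 16 lines: fmm umnk hhzjg ftnxd tjdzo esmz wfd ocq rjgv any xdohn lwc qqgu joslm bwxp mjxct
Final line count: 16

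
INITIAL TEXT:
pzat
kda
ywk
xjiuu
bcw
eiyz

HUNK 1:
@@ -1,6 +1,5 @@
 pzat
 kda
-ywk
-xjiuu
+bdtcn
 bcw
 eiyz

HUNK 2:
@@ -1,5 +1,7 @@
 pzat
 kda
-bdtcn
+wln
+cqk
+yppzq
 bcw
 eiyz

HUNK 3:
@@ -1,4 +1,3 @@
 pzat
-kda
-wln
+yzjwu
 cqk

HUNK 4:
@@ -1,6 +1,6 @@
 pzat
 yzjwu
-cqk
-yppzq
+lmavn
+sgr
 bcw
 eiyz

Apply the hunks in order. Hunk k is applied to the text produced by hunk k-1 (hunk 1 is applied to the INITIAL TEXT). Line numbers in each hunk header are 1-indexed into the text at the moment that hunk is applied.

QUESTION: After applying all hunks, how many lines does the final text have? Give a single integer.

Answer: 6

Derivation:
Hunk 1: at line 1 remove [ywk,xjiuu] add [bdtcn] -> 5 lines: pzat kda bdtcn bcw eiyz
Hunk 2: at line 1 remove [bdtcn] add [wln,cqk,yppzq] -> 7 lines: pzat kda wln cqk yppzq bcw eiyz
Hunk 3: at line 1 remove [kda,wln] add [yzjwu] -> 6 lines: pzat yzjwu cqk yppzq bcw eiyz
Hunk 4: at line 1 remove [cqk,yppzq] add [lmavn,sgr] -> 6 lines: pzat yzjwu lmavn sgr bcw eiyz
Final line count: 6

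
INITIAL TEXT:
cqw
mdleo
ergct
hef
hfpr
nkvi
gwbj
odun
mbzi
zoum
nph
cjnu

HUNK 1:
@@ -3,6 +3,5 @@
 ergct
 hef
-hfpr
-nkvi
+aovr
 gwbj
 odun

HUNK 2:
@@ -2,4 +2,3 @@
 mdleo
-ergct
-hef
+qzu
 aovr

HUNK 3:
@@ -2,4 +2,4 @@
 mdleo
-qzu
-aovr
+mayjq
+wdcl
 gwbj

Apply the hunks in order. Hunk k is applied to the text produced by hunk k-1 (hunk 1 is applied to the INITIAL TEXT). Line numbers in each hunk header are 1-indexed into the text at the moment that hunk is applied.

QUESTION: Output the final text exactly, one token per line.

Answer: cqw
mdleo
mayjq
wdcl
gwbj
odun
mbzi
zoum
nph
cjnu

Derivation:
Hunk 1: at line 3 remove [hfpr,nkvi] add [aovr] -> 11 lines: cqw mdleo ergct hef aovr gwbj odun mbzi zoum nph cjnu
Hunk 2: at line 2 remove [ergct,hef] add [qzu] -> 10 lines: cqw mdleo qzu aovr gwbj odun mbzi zoum nph cjnu
Hunk 3: at line 2 remove [qzu,aovr] add [mayjq,wdcl] -> 10 lines: cqw mdleo mayjq wdcl gwbj odun mbzi zoum nph cjnu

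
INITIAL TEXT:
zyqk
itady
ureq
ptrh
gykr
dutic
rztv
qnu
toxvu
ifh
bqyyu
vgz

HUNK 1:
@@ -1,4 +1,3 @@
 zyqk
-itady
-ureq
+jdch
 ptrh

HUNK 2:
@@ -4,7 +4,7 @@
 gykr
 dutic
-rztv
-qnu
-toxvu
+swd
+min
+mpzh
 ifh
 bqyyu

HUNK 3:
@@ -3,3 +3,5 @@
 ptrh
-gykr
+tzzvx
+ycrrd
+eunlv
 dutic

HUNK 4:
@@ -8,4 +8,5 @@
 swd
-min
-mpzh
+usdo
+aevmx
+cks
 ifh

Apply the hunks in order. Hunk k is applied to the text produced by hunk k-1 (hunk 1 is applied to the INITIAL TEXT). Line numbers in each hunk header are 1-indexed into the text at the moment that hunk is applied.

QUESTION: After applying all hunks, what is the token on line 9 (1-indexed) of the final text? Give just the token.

Hunk 1: at line 1 remove [itady,ureq] add [jdch] -> 11 lines: zyqk jdch ptrh gykr dutic rztv qnu toxvu ifh bqyyu vgz
Hunk 2: at line 4 remove [rztv,qnu,toxvu] add [swd,min,mpzh] -> 11 lines: zyqk jdch ptrh gykr dutic swd min mpzh ifh bqyyu vgz
Hunk 3: at line 3 remove [gykr] add [tzzvx,ycrrd,eunlv] -> 13 lines: zyqk jdch ptrh tzzvx ycrrd eunlv dutic swd min mpzh ifh bqyyu vgz
Hunk 4: at line 8 remove [min,mpzh] add [usdo,aevmx,cks] -> 14 lines: zyqk jdch ptrh tzzvx ycrrd eunlv dutic swd usdo aevmx cks ifh bqyyu vgz
Final line 9: usdo

Answer: usdo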